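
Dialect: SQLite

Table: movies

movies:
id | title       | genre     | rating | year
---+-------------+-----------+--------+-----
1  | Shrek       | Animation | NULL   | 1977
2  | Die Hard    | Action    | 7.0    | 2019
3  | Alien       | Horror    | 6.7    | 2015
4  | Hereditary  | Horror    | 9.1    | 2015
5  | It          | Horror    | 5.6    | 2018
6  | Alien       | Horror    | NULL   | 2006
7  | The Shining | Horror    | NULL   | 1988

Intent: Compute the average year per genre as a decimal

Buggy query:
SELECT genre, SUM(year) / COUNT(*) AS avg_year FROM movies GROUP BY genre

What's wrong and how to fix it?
Bug: SUM(year) and COUNT(*) are both integers; the division truncates the fractional part

Fix: Cast one side to REAL so the division keeps the fractional part

Corrected query:
SELECT genre, SUM(year) * 1.0 / COUNT(*) AS avg_year FROM movies GROUP BY genre

Result:
genre     | avg_year
----------+---------
Action    | 2019    
Animation | 1977    
Horror    | 2008.4  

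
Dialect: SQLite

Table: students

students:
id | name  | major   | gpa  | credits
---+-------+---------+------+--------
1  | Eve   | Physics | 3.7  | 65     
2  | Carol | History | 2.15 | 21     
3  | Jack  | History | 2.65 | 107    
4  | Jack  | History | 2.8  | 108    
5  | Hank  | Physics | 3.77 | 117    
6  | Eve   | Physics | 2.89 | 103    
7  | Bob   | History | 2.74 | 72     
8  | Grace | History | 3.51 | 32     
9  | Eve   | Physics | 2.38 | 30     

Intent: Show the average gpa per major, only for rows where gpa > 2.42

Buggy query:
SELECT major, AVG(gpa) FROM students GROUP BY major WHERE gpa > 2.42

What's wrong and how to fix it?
Bug: WHERE cannot follow GROUP BY

Fix: Move the WHERE clause before GROUP BY

Corrected query:
SELECT major, AVG(gpa) FROM students WHERE gpa > 2.42 GROUP BY major

Result:
major   | AVG(gpa)
--------+---------
History | 2.925   
Physics | 3.453333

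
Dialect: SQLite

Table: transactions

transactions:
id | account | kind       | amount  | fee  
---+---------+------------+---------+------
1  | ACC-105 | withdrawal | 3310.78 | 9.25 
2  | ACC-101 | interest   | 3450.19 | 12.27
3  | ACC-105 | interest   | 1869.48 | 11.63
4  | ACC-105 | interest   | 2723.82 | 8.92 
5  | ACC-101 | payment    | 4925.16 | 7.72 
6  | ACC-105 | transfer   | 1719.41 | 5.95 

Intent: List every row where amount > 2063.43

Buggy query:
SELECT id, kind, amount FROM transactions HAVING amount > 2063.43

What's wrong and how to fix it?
Bug: This is a non-aggregate query (no GROUP BY, no aggregates), so in SQLite the HAVING clause is invalid here; a row-level condition belongs in WHERE

Fix: Replace HAVING with WHERE since the condition applies to individual rows

Corrected query:
SELECT id, kind, amount FROM transactions WHERE amount > 2063.43

Result:
id | kind       | amount 
---+------------+--------
1  | withdrawal | 3310.78
2  | interest   | 3450.19
4  | interest   | 2723.82
5  | payment    | 4925.16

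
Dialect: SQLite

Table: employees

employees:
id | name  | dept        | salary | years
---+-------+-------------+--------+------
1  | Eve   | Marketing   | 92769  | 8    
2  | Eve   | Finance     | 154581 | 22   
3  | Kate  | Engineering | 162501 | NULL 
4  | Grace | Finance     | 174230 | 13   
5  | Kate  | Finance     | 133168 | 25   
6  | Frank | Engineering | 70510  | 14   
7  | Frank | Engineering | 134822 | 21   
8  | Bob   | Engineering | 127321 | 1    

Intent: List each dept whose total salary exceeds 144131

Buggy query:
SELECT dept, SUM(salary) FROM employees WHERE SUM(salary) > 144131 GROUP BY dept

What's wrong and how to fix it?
Bug: WHERE runs before GROUP BY, so aggregates aren't available there

Fix: Use HAVING (which filters groups after aggregation) instead of WHERE

Corrected query:
SELECT dept, SUM(salary) FROM employees GROUP BY dept HAVING SUM(salary) > 144131

Result:
dept        | SUM(salary)
------------+------------
Engineering | 495154     
Finance     | 461979     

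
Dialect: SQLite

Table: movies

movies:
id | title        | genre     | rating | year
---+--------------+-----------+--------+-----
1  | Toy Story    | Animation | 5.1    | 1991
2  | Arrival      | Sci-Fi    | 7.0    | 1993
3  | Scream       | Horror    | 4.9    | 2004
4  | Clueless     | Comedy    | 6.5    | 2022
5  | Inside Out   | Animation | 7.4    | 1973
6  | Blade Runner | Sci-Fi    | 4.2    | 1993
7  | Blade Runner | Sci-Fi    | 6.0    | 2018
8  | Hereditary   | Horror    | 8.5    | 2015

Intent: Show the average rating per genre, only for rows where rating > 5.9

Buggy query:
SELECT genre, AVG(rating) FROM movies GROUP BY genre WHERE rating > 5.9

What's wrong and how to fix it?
Bug: WHERE cannot follow GROUP BY

Fix: Move the WHERE clause before GROUP BY

Corrected query:
SELECT genre, AVG(rating) FROM movies WHERE rating > 5.9 GROUP BY genre

Result:
genre     | AVG(rating)
----------+------------
Animation | 7.4        
Comedy    | 6.5        
Horror    | 8.5        
Sci-Fi    | 6.5        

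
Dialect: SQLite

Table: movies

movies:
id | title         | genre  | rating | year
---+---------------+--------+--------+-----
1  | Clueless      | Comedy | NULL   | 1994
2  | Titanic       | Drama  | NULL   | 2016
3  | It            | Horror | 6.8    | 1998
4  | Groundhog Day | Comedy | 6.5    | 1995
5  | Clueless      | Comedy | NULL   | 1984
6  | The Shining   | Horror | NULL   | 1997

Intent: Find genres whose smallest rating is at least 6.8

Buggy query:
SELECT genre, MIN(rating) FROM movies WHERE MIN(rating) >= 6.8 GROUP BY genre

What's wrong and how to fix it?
Bug: MIN() in WHERE is a misuse of aggregate

Fix: Replace WHERE with HAVING after the GROUP BY

Corrected query:
SELECT genre, MIN(rating) FROM movies GROUP BY genre HAVING MIN(rating) >= 6.8

Result:
genre  | MIN(rating)
-------+------------
Horror | 6.8        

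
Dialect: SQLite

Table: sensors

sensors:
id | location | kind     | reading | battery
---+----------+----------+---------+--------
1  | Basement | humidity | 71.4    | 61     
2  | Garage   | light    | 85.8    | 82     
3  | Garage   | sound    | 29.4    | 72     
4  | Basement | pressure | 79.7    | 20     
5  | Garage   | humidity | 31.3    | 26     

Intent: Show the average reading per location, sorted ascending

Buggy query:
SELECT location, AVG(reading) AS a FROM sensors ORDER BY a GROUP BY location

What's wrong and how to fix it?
Bug: GROUP BY must precede ORDER BY

Fix: Move ORDER BY to the end, after GROUP BY

Corrected query:
SELECT location, AVG(reading) AS a FROM sensors GROUP BY location ORDER BY a

Result:
location | a        
---------+----------
Garage   | 48.833333
Basement | 75.55    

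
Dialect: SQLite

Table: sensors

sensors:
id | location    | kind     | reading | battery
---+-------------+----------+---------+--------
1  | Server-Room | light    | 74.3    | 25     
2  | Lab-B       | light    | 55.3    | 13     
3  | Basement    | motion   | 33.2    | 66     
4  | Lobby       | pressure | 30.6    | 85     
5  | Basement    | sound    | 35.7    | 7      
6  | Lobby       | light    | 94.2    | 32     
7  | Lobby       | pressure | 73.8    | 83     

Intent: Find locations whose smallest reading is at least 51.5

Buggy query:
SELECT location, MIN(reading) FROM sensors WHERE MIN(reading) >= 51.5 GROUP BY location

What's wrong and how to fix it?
Bug: MIN() in WHERE is a misuse of aggregate

Fix: Replace WHERE with HAVING after the GROUP BY

Corrected query:
SELECT location, MIN(reading) FROM sensors GROUP BY location HAVING MIN(reading) >= 51.5

Result:
location    | MIN(reading)
------------+-------------
Lab-B       | 55.3        
Server-Room | 74.3        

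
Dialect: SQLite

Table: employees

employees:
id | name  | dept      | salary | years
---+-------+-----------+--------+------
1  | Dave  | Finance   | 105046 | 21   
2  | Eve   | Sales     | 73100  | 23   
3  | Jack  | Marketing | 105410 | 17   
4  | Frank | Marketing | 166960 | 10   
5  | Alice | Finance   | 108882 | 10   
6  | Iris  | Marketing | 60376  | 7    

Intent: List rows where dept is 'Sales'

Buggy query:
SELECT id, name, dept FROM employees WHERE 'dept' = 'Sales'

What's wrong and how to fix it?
Bug: 'dept' in single quotes is a string literal, not the column; the comparison is literal-vs-literal and never true

Fix: Reference the column as dept without single quotes

Corrected query:
SELECT id, name, dept FROM employees WHERE dept = 'Sales'

Result:
id | name | dept 
---+------+------
2  | Eve  | Sales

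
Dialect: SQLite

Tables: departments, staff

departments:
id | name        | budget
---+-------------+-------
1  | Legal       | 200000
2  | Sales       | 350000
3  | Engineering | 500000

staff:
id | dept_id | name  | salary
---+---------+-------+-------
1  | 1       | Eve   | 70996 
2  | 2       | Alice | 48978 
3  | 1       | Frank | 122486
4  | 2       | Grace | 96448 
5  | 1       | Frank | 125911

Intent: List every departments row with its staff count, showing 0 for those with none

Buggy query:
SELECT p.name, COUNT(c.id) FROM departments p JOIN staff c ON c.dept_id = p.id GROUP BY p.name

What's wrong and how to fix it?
Bug: INNER JOIN drops departments rows that have no matching staff rows

Fix: Switch to LEFT JOIN to retain unmatched parent rows

Corrected query:
SELECT p.name, COUNT(c.id) FROM departments p LEFT JOIN staff c ON c.dept_id = p.id GROUP BY p.name

Result:
name        | COUNT(c.id)
------------+------------
Engineering | 0          
Legal       | 3          
Sales       | 2          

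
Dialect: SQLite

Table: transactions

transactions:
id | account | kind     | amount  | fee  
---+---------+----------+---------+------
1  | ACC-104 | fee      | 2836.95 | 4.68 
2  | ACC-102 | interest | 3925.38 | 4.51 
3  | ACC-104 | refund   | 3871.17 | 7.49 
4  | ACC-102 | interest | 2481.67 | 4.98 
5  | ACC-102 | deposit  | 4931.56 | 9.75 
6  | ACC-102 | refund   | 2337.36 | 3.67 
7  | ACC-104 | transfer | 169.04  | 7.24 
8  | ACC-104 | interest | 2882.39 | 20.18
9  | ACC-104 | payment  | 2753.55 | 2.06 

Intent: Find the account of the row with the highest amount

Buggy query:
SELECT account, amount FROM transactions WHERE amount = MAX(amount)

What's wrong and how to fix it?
Bug: WHERE is evaluated per row; an aggregate over the whole table isn't defined there

Fix: Use a subquery: WHERE amount = (SELECT MAX(amount) FROM transactions)

Corrected query:
SELECT account, amount FROM transactions WHERE amount = (SELECT MAX(amount) FROM transactions)

Result:
account | amount 
--------+--------
ACC-102 | 4931.56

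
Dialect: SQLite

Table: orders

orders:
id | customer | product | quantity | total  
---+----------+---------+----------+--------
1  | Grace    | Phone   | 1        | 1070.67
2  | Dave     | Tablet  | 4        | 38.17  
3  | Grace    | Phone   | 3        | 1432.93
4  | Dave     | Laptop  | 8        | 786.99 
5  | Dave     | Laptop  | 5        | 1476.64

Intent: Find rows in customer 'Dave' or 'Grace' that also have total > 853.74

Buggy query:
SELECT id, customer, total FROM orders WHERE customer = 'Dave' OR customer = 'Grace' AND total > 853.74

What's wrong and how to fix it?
Bug: Without parentheses, AND is evaluated before OR, so the total filter only applies to the 'Grace' branch

Fix: Group the OR with parentheses (or use IN), then AND the threshold

Corrected query:
SELECT id, customer, total FROM orders WHERE (customer = 'Dave' OR customer = 'Grace') AND total > 853.74

Result:
id | customer | total  
---+----------+--------
1  | Grace    | 1070.67
3  | Grace    | 1432.93
5  | Dave     | 1476.64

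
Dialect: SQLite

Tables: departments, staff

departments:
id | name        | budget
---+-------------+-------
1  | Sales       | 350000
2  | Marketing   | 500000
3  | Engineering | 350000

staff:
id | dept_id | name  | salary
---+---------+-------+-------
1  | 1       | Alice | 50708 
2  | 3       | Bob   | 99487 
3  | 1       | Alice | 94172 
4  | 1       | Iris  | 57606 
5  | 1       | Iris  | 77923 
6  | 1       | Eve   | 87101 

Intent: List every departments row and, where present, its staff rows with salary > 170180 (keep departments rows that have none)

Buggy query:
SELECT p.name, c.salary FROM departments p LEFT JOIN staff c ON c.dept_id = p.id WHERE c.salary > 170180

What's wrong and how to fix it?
Bug: A WHERE condition on the right-hand table after LEFT JOIN drops unmatched parents

Fix: Move the right-table condition into the ON clause so unmatched parents are kept

Corrected query:
SELECT p.name, c.salary FROM departments p LEFT JOIN staff c ON c.dept_id = p.id AND c.salary > 170180

Result:
name        | salary
------------+-------
Sales       | NULL  
Marketing   | NULL  
Engineering | NULL  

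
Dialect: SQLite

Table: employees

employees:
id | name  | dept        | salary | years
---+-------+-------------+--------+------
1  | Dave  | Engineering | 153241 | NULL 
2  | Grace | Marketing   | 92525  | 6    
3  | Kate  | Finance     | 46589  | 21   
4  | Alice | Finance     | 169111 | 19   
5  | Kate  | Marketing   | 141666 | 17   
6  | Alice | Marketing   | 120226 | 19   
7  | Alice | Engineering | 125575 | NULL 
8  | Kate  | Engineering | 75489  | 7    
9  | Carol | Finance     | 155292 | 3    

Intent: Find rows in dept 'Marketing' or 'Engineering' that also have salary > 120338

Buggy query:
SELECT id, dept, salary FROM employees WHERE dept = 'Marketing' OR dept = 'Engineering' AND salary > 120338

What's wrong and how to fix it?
Bug: Without parentheses, AND is evaluated before OR, so the salary filter only applies to the 'Engineering' branch

Fix: Group the OR with parentheses (or use IN), then AND the threshold

Corrected query:
SELECT id, dept, salary FROM employees WHERE (dept = 'Marketing' OR dept = 'Engineering') AND salary > 120338

Result:
id | dept        | salary
---+-------------+-------
1  | Engineering | 153241
5  | Marketing   | 141666
7  | Engineering | 125575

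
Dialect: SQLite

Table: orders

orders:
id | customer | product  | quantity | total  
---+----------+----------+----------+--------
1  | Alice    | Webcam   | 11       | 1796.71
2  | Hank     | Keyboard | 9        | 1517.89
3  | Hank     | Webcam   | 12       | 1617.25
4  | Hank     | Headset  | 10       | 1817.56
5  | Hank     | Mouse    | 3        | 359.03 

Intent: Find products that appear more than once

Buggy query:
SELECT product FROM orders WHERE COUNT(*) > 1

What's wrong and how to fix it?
Bug: WHERE can't reference COUNT(*); aggregates are computed after WHERE

Fix: GROUP BY product, then filter groups with HAVING COUNT(*) > 1

Corrected query:
SELECT product FROM orders GROUP BY product HAVING COUNT(*) > 1

Result:
product
-------
Webcam 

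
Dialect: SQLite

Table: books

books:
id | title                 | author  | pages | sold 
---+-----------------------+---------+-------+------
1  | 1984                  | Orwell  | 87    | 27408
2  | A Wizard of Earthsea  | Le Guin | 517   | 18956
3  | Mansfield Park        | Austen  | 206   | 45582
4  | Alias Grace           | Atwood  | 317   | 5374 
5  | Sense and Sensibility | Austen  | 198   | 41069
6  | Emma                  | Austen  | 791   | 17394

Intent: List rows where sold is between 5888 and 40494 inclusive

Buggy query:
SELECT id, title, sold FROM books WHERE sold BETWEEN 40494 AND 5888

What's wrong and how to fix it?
Bug: The bounds are reversed; BETWEEN a AND b requires a <= b to match anything

Fix: Swap the bounds so the smaller value comes first

Corrected query:
SELECT id, title, sold FROM books WHERE sold BETWEEN 5888 AND 40494

Result:
id | title                | sold 
---+----------------------+------
1  | 1984                 | 27408
2  | A Wizard of Earthsea | 18956
6  | Emma                 | 17394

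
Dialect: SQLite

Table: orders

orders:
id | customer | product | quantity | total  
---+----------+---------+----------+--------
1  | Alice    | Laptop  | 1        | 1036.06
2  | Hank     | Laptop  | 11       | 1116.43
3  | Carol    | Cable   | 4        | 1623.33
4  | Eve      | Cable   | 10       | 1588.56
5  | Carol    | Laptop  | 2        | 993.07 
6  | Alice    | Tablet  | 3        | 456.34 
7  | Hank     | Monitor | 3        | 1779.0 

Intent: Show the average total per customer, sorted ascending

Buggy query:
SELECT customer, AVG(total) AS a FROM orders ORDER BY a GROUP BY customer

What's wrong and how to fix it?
Bug: GROUP BY must precede ORDER BY

Fix: Reorder: SELECT … FROM … GROUP BY … ORDER BY …

Corrected query:
SELECT customer, AVG(total) AS a FROM orders GROUP BY customer ORDER BY a

Result:
customer | a       
---------+---------
Alice    | 746.2   
Carol    | 1308.2  
Hank     | 1447.715
Eve      | 1588.56 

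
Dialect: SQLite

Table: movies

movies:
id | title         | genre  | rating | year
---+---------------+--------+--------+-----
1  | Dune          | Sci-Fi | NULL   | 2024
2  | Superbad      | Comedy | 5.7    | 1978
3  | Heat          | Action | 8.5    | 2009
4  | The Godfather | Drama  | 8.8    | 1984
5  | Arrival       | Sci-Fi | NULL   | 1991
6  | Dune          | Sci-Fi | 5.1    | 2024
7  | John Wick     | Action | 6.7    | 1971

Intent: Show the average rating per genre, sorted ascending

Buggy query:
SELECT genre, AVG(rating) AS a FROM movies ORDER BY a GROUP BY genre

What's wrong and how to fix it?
Bug: ORDER BY appears before GROUP BY; SQL clause order requires GROUP BY first

Fix: Move ORDER BY to the end, after GROUP BY

Corrected query:
SELECT genre, AVG(rating) AS a FROM movies GROUP BY genre ORDER BY a

Result:
genre  | a  
-------+----
Sci-Fi | 5.1
Comedy | 5.7
Action | 7.6
Drama  | 8.8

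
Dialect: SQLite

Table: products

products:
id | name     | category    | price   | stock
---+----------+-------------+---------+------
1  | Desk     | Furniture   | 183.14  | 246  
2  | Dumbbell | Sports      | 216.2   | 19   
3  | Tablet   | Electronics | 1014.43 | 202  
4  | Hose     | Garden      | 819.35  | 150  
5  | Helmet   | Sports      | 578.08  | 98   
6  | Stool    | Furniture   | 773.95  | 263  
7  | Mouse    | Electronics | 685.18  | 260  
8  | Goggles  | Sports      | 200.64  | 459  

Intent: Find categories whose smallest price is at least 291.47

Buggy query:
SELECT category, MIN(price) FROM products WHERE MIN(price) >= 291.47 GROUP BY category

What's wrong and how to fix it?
Bug: Aggregates like MIN are computed per group after WHERE runs

Fix: Replace WHERE with HAVING after the GROUP BY

Corrected query:
SELECT category, MIN(price) FROM products GROUP BY category HAVING MIN(price) >= 291.47

Result:
category    | MIN(price)
------------+-----------
Electronics | 685.18    
Garden      | 819.35    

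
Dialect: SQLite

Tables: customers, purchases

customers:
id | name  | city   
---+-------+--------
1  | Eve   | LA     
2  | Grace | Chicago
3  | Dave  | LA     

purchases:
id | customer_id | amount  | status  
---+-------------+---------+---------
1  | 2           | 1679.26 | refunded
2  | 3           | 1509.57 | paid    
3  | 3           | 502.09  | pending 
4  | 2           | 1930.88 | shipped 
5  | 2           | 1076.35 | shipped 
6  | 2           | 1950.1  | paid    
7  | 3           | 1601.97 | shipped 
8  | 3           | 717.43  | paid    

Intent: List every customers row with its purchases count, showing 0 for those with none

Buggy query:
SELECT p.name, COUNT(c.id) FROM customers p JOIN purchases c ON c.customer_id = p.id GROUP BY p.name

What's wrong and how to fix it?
Bug: An inner join excludes parents with zero children

Fix: Switch to LEFT JOIN to retain unmatched parent rows

Corrected query:
SELECT p.name, COUNT(c.id) FROM customers p LEFT JOIN purchases c ON c.customer_id = p.id GROUP BY p.name

Result:
name  | COUNT(c.id)
------+------------
Dave  | 4          
Eve   | 0          
Grace | 4          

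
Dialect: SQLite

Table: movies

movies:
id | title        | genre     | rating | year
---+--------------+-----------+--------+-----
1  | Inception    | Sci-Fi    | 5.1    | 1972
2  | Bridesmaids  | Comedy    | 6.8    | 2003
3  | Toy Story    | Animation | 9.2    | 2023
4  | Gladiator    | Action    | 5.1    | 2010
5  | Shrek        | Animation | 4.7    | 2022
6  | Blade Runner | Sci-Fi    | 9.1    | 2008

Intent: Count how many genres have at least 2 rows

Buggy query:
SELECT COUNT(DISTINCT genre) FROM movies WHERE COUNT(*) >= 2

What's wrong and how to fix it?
Bug: WHERE filters individual rows, not groups, so a group-level COUNT is invalid there

Fix: Group first with HAVING COUNT(*) >= 2, then COUNT the resulting groups

Corrected query:
SELECT COUNT(*) FROM (SELECT genre FROM movies GROUP BY genre HAVING COUNT(*) >= 2)

Result:
COUNT(*)
--------
2       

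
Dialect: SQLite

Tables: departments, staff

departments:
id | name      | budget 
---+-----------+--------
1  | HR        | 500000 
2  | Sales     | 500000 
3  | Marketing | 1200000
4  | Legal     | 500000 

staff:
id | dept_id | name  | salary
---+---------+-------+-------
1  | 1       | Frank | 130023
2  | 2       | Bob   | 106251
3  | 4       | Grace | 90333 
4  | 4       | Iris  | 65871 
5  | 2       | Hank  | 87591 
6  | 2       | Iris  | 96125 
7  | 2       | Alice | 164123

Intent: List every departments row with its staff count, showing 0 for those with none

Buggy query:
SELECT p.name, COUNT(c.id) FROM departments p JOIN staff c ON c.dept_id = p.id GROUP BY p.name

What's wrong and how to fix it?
Bug: An inner join excludes parents with zero children

Fix: Use LEFT JOIN so parents without children still appear (COUNT(c.id) gives 0)

Corrected query:
SELECT p.name, COUNT(c.id) FROM departments p LEFT JOIN staff c ON c.dept_id = p.id GROUP BY p.name

Result:
name      | COUNT(c.id)
----------+------------
HR        | 1          
Legal     | 2          
Marketing | 0          
Sales     | 4          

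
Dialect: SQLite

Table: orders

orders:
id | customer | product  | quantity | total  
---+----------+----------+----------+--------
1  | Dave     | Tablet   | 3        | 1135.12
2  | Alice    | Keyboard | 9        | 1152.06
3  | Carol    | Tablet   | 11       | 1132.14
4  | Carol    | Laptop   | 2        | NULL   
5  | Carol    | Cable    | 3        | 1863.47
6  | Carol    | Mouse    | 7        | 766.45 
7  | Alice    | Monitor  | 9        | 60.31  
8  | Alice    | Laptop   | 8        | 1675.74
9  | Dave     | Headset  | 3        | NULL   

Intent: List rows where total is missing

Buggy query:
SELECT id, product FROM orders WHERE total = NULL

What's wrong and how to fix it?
Bug: Comparing to NULL with '=' never matches; NULL = NULL is unknown, not true

Fix: Replace '= NULL' with 'IS NULL'

Corrected query:
SELECT id, product FROM orders WHERE total IS NULL

Result:
id | product
---+--------
4  | Laptop 
9  | Headset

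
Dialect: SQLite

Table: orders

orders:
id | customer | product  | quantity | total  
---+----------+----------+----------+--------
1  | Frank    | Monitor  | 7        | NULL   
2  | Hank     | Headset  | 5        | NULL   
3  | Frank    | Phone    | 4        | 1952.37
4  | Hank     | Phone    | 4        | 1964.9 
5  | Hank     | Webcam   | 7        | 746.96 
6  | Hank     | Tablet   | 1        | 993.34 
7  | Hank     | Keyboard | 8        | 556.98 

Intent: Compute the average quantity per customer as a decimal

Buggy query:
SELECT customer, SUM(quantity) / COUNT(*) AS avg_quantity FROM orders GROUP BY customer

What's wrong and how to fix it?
Bug: SUM(quantity) and COUNT(*) are both integers; the division truncates the fractional part

Fix: Multiply by 1.0 (or CAST to REAL) to force floating-point division

Corrected query:
SELECT customer, SUM(quantity) * 1.0 / COUNT(*) AS avg_quantity FROM orders GROUP BY customer

Result:
customer | avg_quantity
---------+-------------
Frank    | 5.5         
Hank     | 5           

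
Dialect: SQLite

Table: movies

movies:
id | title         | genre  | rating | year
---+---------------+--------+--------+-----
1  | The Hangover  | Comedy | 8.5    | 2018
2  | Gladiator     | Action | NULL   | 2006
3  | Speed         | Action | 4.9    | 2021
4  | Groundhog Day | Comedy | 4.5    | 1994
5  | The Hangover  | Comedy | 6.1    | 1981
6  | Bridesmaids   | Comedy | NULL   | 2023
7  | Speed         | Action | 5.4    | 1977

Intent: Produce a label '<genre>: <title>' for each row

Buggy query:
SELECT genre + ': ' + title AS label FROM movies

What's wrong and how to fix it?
Bug: '+' is numeric addition; on text columns SQLite converts them to 0 instead of concatenating

Fix: Use the || operator for string concatenation

Corrected query:
SELECT genre || ': ' || title AS label FROM movies

Result:
label                
---------------------
Comedy: The Hangover 
Action: Gladiator    
Action: Speed        
Comedy: Groundhog Day
Comedy: The Hangover 
Comedy: Bridesmaids  
Action: Speed        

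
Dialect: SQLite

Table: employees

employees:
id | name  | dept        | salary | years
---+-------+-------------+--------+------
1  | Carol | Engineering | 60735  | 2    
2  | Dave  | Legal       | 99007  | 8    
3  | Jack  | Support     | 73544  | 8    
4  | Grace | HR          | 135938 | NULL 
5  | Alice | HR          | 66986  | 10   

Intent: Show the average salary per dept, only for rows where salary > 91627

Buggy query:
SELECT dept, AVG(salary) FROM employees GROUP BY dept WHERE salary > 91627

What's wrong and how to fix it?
Bug: WHERE cannot follow GROUP BY

Fix: Place WHERE between FROM and GROUP BY

Corrected query:
SELECT dept, AVG(salary) FROM employees WHERE salary > 91627 GROUP BY dept

Result:
dept  | AVG(salary)
------+------------
HR    | 135938     
Legal | 99007      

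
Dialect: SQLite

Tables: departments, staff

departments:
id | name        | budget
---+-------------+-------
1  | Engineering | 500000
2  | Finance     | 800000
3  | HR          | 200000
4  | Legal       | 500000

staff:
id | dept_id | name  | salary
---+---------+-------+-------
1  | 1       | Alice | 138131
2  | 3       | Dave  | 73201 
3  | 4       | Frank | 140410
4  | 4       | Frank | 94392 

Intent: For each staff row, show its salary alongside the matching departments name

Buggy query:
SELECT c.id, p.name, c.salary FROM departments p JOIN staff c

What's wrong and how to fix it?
Bug: JOIN with no ON clause produces a cartesian product; every staff row pairs with every departments row

Fix: Add ON c.dept_id = p.id to the JOIN

Corrected query:
SELECT c.id, p.name, c.salary FROM departments p JOIN staff c ON c.dept_id = p.id

Result:
id | name        | salary
---+-------------+-------
1  | Engineering | 138131
2  | HR          | 73201 
3  | Legal       | 140410
4  | Legal       | 94392 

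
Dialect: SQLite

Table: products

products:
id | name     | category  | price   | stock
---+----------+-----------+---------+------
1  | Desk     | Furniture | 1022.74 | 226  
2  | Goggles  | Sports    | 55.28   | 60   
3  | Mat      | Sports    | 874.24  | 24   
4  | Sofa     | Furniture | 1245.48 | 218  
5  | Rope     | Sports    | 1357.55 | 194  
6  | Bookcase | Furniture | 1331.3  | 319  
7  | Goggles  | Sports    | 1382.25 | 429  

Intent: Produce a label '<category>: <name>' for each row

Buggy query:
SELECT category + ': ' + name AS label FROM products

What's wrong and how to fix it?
Bug: SQLite uses || for string concatenation; + coerces text to numbers (yielding 0)

Fix: Use the || operator for string concatenation

Corrected query:
SELECT category || ': ' || name AS label FROM products

Result:
label              
-------------------
Furniture: Desk    
Sports: Goggles    
Sports: Mat        
Furniture: Sofa    
Sports: Rope       
Furniture: Bookcase
Sports: Goggles    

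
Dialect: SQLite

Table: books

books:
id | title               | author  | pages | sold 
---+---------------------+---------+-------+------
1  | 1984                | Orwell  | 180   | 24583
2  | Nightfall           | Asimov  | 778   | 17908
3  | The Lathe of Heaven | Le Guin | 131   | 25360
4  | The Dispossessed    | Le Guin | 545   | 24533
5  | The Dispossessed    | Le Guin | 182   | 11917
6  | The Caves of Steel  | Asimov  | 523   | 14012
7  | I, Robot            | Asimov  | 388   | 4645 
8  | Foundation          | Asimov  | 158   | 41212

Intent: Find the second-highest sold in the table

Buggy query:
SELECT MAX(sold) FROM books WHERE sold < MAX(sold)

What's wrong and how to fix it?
Bug: MAX(sold) on the right of the comparison is an aggregate-in-WHERE error

Fix: Compute the overall MAX in a subquery, then take MAX of rows below it

Corrected query:
SELECT MAX(sold) FROM books WHERE sold < (SELECT MAX(sold) FROM books)

Result:
MAX(sold)
---------
25360    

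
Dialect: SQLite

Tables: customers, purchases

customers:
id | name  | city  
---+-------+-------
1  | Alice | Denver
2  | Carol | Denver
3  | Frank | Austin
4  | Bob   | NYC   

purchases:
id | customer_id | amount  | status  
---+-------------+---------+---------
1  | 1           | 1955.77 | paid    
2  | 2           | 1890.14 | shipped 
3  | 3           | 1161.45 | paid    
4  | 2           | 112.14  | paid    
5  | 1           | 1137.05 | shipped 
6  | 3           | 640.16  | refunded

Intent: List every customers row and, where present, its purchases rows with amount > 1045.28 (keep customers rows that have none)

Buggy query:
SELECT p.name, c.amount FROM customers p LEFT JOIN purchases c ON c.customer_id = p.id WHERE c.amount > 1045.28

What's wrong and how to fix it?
Bug: Filtering c.amount in WHERE discards the NULL rows produced by LEFT JOIN, turning it into an inner join

Fix: Put 'c.amount > 1045.28' in the JOIN's ON clause instead of WHERE

Corrected query:
SELECT p.name, c.amount FROM customers p LEFT JOIN purchases c ON c.customer_id = p.id AND c.amount > 1045.28

Result:
name  | amount 
------+--------
Alice | 1137.05
Alice | 1955.77
Carol | 1890.14
Frank | 1161.45
Bob   | NULL   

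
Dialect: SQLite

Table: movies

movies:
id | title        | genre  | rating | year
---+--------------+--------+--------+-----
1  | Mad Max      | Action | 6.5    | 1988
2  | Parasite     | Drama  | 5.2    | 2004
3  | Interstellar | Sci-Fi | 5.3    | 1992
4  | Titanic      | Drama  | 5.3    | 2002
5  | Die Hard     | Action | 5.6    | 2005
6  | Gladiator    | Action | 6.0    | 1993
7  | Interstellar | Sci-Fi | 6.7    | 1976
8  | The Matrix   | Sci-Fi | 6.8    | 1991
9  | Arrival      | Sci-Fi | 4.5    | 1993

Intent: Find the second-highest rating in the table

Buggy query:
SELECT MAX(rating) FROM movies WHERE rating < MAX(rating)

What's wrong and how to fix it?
Bug: MAX(rating) on the right of the comparison is an aggregate-in-WHERE error

Fix: Compute the overall MAX in a subquery, then take MAX of rows below it

Corrected query:
SELECT MAX(rating) FROM movies WHERE rating < (SELECT MAX(rating) FROM movies)

Result:
MAX(rating)
-----------
6.7        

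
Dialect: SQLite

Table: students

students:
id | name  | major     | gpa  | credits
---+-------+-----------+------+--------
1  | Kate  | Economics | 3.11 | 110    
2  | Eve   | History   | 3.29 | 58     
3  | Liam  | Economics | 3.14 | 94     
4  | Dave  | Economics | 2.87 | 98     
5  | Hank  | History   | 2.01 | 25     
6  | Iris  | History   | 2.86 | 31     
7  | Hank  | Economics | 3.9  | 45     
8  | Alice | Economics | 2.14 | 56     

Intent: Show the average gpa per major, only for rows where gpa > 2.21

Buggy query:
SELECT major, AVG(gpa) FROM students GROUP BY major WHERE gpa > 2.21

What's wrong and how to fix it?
Bug: WHERE cannot follow GROUP BY

Fix: Move the WHERE clause before GROUP BY

Corrected query:
SELECT major, AVG(gpa) FROM students WHERE gpa > 2.21 GROUP BY major

Result:
major     | AVG(gpa)
----------+---------
Economics | 3.255   
History   | 3.075   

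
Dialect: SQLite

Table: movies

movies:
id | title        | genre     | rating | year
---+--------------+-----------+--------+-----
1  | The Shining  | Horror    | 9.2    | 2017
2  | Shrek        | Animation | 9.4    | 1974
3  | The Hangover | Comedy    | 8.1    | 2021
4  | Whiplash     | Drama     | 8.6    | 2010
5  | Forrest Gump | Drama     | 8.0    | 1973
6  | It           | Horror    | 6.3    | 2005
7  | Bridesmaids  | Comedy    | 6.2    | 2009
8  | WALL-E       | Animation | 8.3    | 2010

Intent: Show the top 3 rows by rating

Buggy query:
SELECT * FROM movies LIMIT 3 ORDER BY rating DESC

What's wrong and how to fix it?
Bug: LIMIT must come after ORDER BY

Fix: Sort with ORDER BY, then apply LIMIT

Corrected query:
SELECT * FROM movies ORDER BY rating DESC LIMIT 3

Result:
id | title       | genre     | rating | year
---+-------------+-----------+--------+-----
2  | Shrek       | Animation | 9.4    | 1974
1  | The Shining | Horror    | 9.2    | 2017
4  | Whiplash    | Drama     | 8.6    | 2010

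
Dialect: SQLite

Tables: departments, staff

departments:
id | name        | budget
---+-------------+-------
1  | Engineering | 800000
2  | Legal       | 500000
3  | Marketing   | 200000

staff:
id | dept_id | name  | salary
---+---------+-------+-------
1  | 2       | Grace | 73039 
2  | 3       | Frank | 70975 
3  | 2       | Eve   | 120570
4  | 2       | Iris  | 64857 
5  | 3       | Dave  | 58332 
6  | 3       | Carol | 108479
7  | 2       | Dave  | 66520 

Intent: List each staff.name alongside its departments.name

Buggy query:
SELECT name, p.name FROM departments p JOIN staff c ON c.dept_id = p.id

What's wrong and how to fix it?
Bug: 'name' exists in both joined tables, so the database can't tell which one is meant

Fix: Qualify the column with its table alias (c.name)

Corrected query:
SELECT c.name, p.name FROM departments p JOIN staff c ON c.dept_id = p.id

Result:
name  | name     
------+----------
Grace | Legal    
Frank | Marketing
Eve   | Legal    
Iris  | Legal    
Dave  | Marketing
Carol | Marketing
Dave  | Legal    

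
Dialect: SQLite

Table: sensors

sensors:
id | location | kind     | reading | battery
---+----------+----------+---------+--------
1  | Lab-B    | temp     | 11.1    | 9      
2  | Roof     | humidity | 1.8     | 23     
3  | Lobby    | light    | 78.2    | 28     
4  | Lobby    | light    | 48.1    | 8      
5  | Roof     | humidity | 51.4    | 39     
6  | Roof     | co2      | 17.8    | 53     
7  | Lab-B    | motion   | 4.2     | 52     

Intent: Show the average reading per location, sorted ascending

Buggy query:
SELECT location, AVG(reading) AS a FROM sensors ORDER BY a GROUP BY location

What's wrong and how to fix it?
Bug: GROUP BY must precede ORDER BY

Fix: Reorder: SELECT … FROM … GROUP BY … ORDER BY …

Corrected query:
SELECT location, AVG(reading) AS a FROM sensors GROUP BY location ORDER BY a

Result:
location | a        
---------+----------
Lab-B    | 7.65     
Roof     | 23.666667
Lobby    | 63.15    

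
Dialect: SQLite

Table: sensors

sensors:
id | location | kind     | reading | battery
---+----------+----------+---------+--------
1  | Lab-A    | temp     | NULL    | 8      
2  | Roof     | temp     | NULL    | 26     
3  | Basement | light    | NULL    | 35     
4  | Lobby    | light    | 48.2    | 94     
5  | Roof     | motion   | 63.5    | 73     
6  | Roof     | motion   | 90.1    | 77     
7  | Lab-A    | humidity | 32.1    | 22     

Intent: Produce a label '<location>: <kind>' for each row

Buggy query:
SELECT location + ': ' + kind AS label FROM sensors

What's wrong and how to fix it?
Bug: '+' is numeric addition; on text columns SQLite converts them to 0 instead of concatenating

Fix: Use the || operator for string concatenation

Corrected query:
SELECT location || ': ' || kind AS label FROM sensors

Result:
label          
---------------
Lab-A: temp    
Roof: temp     
Basement: light
Lobby: light   
Roof: motion   
Roof: motion   
Lab-A: humidity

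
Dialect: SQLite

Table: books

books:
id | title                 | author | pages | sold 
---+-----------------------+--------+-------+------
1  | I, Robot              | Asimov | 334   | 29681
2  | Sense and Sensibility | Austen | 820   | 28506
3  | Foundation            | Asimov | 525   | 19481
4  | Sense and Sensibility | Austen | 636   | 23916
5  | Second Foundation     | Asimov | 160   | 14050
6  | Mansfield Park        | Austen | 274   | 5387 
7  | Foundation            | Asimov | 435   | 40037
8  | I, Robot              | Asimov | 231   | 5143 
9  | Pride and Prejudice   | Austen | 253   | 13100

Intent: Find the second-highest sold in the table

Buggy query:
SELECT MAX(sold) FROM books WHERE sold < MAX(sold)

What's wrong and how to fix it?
Bug: MAX(sold) on the right of the comparison is an aggregate-in-WHERE error

Fix: Put the inner MAX in a scalar subquery

Corrected query:
SELECT MAX(sold) FROM books WHERE sold < (SELECT MAX(sold) FROM books)

Result:
MAX(sold)
---------
29681    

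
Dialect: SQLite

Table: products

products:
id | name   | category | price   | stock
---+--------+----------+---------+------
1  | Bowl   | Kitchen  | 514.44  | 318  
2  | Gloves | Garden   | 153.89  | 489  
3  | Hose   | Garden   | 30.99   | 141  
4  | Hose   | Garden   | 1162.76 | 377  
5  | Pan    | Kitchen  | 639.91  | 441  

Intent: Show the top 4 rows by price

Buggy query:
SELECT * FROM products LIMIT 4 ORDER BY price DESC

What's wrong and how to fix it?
Bug: LIMIT must come after ORDER BY

Fix: Swap the clauses: ORDER BY first, then LIMIT

Corrected query:
SELECT * FROM products ORDER BY price DESC LIMIT 4

Result:
id | name   | category | price   | stock
---+--------+----------+---------+------
4  | Hose   | Garden   | 1162.76 | 377  
5  | Pan    | Kitchen  | 639.91  | 441  
1  | Bowl   | Kitchen  | 514.44  | 318  
2  | Gloves | Garden   | 153.89  | 489  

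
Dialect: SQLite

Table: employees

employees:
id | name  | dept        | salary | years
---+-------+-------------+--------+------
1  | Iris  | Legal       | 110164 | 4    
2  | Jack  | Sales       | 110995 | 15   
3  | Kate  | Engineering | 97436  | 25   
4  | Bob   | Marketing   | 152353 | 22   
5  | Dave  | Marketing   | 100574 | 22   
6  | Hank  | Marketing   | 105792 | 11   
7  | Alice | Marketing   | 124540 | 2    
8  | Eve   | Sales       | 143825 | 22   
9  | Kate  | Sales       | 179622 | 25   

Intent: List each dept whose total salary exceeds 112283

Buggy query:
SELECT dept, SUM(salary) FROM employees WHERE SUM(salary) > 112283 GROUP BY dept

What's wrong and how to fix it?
Bug: Aggregate functions cannot appear in a WHERE clause

Fix: Use HAVING (which filters groups after aggregation) instead of WHERE

Corrected query:
SELECT dept, SUM(salary) FROM employees GROUP BY dept HAVING SUM(salary) > 112283

Result:
dept      | SUM(salary)
----------+------------
Marketing | 483259     
Sales     | 434442     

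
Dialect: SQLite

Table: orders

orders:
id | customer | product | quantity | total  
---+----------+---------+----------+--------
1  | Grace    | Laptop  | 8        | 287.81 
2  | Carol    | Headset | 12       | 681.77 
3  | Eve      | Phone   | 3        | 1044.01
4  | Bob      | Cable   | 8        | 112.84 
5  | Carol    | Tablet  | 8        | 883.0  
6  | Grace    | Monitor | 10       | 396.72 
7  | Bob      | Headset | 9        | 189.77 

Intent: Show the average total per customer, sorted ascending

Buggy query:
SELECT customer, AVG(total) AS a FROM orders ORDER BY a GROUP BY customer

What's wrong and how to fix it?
Bug: GROUP BY must precede ORDER BY

Fix: Reorder: SELECT … FROM … GROUP BY … ORDER BY …

Corrected query:
SELECT customer, AVG(total) AS a FROM orders GROUP BY customer ORDER BY a

Result:
customer | a      
---------+--------
Bob      | 151.305
Grace    | 342.265
Carol    | 782.385
Eve      | 1044.01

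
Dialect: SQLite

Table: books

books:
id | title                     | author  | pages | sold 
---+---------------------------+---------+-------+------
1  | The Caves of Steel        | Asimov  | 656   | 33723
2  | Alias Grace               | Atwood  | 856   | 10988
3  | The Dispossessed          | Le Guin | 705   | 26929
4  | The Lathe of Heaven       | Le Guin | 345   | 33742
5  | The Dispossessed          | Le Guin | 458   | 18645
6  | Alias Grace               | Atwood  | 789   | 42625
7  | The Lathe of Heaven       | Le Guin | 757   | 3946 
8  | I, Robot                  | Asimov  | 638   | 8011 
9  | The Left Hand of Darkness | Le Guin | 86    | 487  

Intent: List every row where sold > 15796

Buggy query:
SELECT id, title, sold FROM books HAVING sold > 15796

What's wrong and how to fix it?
Bug: This is a non-aggregate query (no GROUP BY, no aggregates), so in SQLite the HAVING clause is invalid here; a row-level condition belongs in WHERE

Fix: Replace HAVING with WHERE since the condition applies to individual rows

Corrected query:
SELECT id, title, sold FROM books WHERE sold > 15796

Result:
id | title               | sold 
---+---------------------+------
1  | The Caves of Steel  | 33723
3  | The Dispossessed    | 26929
4  | The Lathe of Heaven | 33742
5  | The Dispossessed    | 18645
6  | Alias Grace         | 42625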